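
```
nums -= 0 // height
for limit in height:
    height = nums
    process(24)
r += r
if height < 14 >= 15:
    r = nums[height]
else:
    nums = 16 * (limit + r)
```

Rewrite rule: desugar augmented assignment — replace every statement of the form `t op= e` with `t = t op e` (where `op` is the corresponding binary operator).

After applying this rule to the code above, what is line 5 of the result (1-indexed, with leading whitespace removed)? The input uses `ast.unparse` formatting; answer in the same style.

Transformed code:
nums = nums - 0 // height
for limit in height:
    height = nums
    process(24)
r = r + r
if height < 14 >= 15:
    r = nums[height]
else:
    nums = 16 * (limit + r)

r = r + r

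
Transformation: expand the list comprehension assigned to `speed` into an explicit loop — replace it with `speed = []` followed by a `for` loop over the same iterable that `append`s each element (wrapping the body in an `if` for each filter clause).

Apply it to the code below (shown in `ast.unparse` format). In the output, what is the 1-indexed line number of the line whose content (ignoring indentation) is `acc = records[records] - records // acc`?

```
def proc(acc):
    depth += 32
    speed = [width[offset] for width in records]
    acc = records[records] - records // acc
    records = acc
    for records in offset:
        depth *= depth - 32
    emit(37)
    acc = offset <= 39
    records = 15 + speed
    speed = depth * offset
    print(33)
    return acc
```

6

Transformed code:
def proc(acc):
    depth += 32
    speed = []
    for width in records:
        speed.append(width[offset])
    acc = records[records] - records // acc
    records = acc
    for records in offset:
        depth *= depth - 32
    emit(37)
    acc = offset <= 39
    records = 15 + speed
    speed = depth * offset
    print(33)
    return acc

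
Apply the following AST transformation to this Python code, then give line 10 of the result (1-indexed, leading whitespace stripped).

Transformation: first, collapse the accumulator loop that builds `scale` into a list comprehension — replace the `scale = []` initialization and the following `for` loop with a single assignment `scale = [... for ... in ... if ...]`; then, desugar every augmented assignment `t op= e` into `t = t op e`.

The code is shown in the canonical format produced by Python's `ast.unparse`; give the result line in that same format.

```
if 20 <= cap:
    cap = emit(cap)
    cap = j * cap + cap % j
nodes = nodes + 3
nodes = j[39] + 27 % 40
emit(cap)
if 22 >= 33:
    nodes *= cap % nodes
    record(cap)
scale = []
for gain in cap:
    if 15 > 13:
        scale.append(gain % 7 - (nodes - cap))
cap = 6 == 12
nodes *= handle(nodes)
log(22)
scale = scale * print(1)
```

Transformed code:
if 20 <= cap:
    cap = emit(cap)
    cap = j * cap + cap % j
nodes = nodes + 3
nodes = j[39] + 27 % 40
emit(cap)
if 22 >= 33:
    nodes = nodes * (cap % nodes)
    record(cap)
scale = [gain % 7 - (nodes - cap) for gain in cap if 15 > 13]
cap = 6 == 12
nodes = nodes * handle(nodes)
log(22)
scale = scale * print(1)

scale = [gain % 7 - (nodes - cap) for gain in cap if 15 > 13]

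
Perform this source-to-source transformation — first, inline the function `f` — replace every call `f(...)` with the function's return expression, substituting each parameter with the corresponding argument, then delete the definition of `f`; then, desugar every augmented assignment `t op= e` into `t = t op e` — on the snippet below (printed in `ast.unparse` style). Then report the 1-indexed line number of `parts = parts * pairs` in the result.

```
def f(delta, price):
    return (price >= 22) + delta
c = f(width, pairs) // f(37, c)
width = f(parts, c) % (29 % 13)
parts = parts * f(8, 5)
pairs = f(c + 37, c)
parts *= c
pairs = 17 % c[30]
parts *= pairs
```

7

Transformed code:
c = ((pairs >= 22) + width) // ((c >= 22) + 37)
width = ((c >= 22) + parts) % (29 % 13)
parts = parts * ((5 >= 22) + 8)
pairs = (c >= 22) + (c + 37)
parts = parts * c
pairs = 17 % c[30]
parts = parts * pairs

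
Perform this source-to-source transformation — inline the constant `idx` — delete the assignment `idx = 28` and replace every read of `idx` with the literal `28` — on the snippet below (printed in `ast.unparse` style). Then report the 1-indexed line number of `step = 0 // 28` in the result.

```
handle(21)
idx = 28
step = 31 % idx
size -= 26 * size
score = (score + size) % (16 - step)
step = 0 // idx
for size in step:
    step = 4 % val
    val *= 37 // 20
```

Transformed code:
handle(21)
step = 31 % 28
size -= 26 * size
score = (score + size) % (16 - step)
step = 0 // 28
for size in step:
    step = 4 % val
    val *= 37 // 20

5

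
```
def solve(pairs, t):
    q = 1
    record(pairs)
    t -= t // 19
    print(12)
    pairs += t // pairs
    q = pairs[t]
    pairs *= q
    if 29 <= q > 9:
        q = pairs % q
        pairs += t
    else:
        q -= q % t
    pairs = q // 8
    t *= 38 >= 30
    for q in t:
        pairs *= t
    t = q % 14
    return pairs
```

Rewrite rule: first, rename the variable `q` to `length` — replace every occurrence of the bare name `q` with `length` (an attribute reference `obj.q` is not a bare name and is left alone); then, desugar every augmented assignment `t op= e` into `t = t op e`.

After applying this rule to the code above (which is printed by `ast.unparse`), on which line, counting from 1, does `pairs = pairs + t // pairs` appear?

6

Transformed code:
def solve(pairs, t):
    length = 1
    record(pairs)
    t = t - t // 19
    print(12)
    pairs = pairs + t // pairs
    length = pairs[t]
    pairs = pairs * length
    if 29 <= length > 9:
        length = pairs % length
        pairs = pairs + t
    else:
        length = length - length % t
    pairs = length // 8
    t = t * (38 >= 30)
    for length in t:
        pairs = pairs * t
    t = length % 14
    return pairs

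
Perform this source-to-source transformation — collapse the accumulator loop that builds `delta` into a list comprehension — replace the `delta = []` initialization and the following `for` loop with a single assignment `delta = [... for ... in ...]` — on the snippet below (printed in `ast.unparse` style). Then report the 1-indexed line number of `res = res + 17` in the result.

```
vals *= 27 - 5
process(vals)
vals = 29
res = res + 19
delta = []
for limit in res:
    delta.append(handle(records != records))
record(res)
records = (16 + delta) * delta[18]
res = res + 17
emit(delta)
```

Transformed code:
vals *= 27 - 5
process(vals)
vals = 29
res = res + 19
delta = [handle(records != records) for limit in res]
record(res)
records = (16 + delta) * delta[18]
res = res + 17
emit(delta)

8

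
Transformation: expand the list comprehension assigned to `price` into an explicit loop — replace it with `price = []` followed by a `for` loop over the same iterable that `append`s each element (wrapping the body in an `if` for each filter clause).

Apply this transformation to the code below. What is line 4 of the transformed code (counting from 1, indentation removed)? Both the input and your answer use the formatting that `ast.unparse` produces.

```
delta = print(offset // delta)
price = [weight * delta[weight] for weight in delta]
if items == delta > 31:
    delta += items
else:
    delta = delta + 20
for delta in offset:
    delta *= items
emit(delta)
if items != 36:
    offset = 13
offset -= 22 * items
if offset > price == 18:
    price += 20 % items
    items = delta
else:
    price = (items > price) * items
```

Transformed code:
delta = print(offset // delta)
price = []
for weight in delta:
    price.append(weight * delta[weight])
if items == delta > 31:
    delta += items
else:
    delta = delta + 20
for delta in offset:
    delta *= items
emit(delta)
if items != 36:
    offset = 13
offset -= 22 * items
if offset > price == 18:
    price += 20 % items
    items = delta
else:
    price = (items > price) * items

price.append(weight * delta[weight])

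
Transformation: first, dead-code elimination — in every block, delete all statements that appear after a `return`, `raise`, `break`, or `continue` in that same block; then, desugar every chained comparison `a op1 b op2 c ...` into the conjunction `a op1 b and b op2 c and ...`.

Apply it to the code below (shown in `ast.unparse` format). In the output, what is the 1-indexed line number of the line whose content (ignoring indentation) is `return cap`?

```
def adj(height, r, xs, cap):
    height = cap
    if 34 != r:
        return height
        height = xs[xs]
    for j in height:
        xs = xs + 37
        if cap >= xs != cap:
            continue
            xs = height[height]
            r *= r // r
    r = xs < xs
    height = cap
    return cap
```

Transformed code:
def adj(height, r, xs, cap):
    height = cap
    if 34 != r:
        return height
    for j in height:
        xs = xs + 37
        if cap >= xs and xs != cap:
            continue
    r = xs < xs
    height = cap
    return cap

11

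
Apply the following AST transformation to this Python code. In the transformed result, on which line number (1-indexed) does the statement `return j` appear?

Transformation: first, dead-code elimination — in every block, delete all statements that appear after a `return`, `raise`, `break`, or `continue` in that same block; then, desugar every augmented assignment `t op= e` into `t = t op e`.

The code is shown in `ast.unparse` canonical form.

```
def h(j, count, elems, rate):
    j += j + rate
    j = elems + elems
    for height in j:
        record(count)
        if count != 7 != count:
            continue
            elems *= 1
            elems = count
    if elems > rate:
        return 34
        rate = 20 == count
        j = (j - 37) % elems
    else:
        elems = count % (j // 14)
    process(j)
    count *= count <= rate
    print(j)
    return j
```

15

Transformed code:
def h(j, count, elems, rate):
    j = j + (j + rate)
    j = elems + elems
    for height in j:
        record(count)
        if count != 7 != count:
            continue
    if elems > rate:
        return 34
    else:
        elems = count % (j // 14)
    process(j)
    count = count * (count <= rate)
    print(j)
    return j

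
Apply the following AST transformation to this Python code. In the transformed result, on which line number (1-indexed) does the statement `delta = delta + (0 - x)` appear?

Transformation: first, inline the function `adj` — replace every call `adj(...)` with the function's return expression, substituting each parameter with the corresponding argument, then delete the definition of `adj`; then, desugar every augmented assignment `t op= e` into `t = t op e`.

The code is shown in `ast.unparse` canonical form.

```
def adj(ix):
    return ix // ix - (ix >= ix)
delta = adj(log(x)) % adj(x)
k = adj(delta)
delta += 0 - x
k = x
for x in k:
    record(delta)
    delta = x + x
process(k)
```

3

Transformed code:
delta = (log(x) // log(x) - (log(x) >= log(x))) % (x // x - (x >= x))
k = delta // delta - (delta >= delta)
delta = delta + (0 - x)
k = x
for x in k:
    record(delta)
    delta = x + x
process(k)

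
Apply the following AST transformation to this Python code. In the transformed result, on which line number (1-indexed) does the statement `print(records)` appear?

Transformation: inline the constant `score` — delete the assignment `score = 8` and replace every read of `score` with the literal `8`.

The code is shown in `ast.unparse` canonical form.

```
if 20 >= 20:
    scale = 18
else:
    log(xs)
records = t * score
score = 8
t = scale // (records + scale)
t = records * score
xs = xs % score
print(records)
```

9

Transformed code:
if 20 >= 20:
    scale = 18
else:
    log(xs)
records = t * 8
t = scale // (records + scale)
t = records * 8
xs = xs % 8
print(records)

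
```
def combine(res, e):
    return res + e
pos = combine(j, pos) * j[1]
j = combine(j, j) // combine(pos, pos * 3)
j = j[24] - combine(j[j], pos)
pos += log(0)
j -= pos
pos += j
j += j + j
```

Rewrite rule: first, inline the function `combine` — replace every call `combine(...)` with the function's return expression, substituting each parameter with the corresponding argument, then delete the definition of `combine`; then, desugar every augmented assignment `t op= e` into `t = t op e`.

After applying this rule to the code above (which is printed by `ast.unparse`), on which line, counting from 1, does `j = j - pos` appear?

Transformed code:
pos = (j + pos) * j[1]
j = (j + j) // (pos + pos * 3)
j = j[24] - (j[j] + pos)
pos = pos + log(0)
j = j - pos
pos = pos + j
j = j + (j + j)

5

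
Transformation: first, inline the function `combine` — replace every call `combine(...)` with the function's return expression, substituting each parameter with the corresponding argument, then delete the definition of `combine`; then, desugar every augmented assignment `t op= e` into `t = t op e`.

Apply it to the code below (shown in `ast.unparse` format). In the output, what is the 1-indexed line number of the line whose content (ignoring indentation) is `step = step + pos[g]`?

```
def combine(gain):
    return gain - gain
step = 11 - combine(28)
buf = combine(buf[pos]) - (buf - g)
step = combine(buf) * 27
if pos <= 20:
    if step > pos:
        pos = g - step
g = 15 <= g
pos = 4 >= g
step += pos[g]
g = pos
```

9

Transformed code:
step = 11 - (28 - 28)
buf = buf[pos] - buf[pos] - (buf - g)
step = (buf - buf) * 27
if pos <= 20:
    if step > pos:
        pos = g - step
g = 15 <= g
pos = 4 >= g
step = step + pos[g]
g = pos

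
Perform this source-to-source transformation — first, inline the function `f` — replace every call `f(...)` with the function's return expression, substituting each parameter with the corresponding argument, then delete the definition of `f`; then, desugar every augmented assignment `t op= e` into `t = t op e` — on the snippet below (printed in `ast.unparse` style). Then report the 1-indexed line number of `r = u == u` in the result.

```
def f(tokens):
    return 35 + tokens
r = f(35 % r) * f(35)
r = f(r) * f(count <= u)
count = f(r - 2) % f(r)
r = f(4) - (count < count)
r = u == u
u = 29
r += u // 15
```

Transformed code:
r = (35 + 35 % r) * (35 + 35)
r = (35 + r) * (35 + (count <= u))
count = (35 + (r - 2)) % (35 + r)
r = 35 + 4 - (count < count)
r = u == u
u = 29
r = r + u // 15

5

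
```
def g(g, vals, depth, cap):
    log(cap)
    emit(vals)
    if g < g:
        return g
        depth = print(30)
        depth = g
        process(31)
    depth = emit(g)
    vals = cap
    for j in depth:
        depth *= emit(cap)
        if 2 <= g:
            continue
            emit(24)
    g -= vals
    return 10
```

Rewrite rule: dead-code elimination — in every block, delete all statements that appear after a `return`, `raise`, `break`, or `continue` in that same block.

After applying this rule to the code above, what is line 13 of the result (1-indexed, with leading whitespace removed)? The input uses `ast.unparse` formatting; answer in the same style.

Transformed code:
def g(g, vals, depth, cap):
    log(cap)
    emit(vals)
    if g < g:
        return g
    depth = emit(g)
    vals = cap
    for j in depth:
        depth *= emit(cap)
        if 2 <= g:
            continue
    g -= vals
    return 10

return 10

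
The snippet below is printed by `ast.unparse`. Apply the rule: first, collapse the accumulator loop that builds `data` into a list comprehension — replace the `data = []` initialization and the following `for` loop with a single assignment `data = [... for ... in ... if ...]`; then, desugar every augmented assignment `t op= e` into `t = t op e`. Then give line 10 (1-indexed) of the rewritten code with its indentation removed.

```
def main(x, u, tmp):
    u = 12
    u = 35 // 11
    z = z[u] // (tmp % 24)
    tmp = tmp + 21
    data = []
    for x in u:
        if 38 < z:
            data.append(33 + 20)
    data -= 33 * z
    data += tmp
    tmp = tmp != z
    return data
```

return data

Transformed code:
def main(x, u, tmp):
    u = 12
    u = 35 // 11
    z = z[u] // (tmp % 24)
    tmp = tmp + 21
    data = [33 + 20 for x in u if 38 < z]
    data = data - 33 * z
    data = data + tmp
    tmp = tmp != z
    return data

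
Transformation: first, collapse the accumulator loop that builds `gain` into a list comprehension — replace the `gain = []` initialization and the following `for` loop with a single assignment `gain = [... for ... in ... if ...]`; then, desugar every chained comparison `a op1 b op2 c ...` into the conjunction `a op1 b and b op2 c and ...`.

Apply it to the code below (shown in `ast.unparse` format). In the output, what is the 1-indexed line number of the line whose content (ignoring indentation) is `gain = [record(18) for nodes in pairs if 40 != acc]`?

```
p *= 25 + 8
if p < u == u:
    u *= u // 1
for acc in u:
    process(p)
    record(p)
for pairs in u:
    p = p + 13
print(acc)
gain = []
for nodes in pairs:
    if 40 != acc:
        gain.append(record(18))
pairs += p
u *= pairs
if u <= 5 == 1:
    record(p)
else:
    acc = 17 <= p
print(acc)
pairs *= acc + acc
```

10

Transformed code:
p *= 25 + 8
if p < u and u == u:
    u *= u // 1
for acc in u:
    process(p)
    record(p)
for pairs in u:
    p = p + 13
print(acc)
gain = [record(18) for nodes in pairs if 40 != acc]
pairs += p
u *= pairs
if u <= 5 and 5 == 1:
    record(p)
else:
    acc = 17 <= p
print(acc)
pairs *= acc + acc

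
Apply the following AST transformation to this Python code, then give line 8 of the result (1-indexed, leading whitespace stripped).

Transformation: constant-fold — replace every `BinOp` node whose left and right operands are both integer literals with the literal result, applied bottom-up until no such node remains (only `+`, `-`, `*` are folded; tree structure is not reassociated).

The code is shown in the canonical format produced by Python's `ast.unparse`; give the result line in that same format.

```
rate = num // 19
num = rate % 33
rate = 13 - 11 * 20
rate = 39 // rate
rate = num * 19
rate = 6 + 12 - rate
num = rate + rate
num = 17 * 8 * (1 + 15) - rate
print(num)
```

num = 2176 - rate

Transformed code:
rate = num // 19
num = rate % 33
rate = -207
rate = 39 // rate
rate = num * 19
rate = 18 - rate
num = rate + rate
num = 2176 - rate
print(num)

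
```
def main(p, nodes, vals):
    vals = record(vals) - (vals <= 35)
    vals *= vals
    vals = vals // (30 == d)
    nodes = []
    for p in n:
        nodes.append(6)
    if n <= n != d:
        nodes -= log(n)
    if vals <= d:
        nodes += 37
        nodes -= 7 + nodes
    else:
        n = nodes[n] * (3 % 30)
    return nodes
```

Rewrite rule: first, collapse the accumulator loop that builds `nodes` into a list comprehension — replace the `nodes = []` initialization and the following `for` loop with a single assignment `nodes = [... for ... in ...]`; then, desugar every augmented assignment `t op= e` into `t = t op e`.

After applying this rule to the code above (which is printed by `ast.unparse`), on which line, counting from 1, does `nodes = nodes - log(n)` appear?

Transformed code:
def main(p, nodes, vals):
    vals = record(vals) - (vals <= 35)
    vals = vals * vals
    vals = vals // (30 == d)
    nodes = [6 for p in n]
    if n <= n != d:
        nodes = nodes - log(n)
    if vals <= d:
        nodes = nodes + 37
        nodes = nodes - (7 + nodes)
    else:
        n = nodes[n] * (3 % 30)
    return nodes

7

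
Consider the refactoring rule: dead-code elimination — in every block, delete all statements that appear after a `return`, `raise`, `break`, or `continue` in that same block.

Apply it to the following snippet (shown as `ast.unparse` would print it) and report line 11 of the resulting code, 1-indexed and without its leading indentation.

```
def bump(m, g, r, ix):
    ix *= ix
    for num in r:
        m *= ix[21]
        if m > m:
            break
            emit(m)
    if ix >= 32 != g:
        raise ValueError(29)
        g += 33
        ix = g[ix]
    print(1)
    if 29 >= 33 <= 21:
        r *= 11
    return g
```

Transformed code:
def bump(m, g, r, ix):
    ix *= ix
    for num in r:
        m *= ix[21]
        if m > m:
            break
    if ix >= 32 != g:
        raise ValueError(29)
    print(1)
    if 29 >= 33 <= 21:
        r *= 11
    return g

r *= 11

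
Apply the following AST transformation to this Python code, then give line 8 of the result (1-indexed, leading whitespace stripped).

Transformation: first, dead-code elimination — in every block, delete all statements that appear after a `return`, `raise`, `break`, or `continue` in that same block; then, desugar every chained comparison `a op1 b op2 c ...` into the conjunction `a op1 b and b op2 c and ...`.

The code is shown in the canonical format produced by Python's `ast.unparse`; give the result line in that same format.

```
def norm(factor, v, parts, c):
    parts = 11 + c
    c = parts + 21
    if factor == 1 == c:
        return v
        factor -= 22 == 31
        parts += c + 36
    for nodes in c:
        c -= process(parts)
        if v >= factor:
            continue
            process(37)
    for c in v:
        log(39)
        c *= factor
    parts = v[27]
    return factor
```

Transformed code:
def norm(factor, v, parts, c):
    parts = 11 + c
    c = parts + 21
    if factor == 1 and 1 == c:
        return v
    for nodes in c:
        c -= process(parts)
        if v >= factor:
            continue
    for c in v:
        log(39)
        c *= factor
    parts = v[27]
    return factor

if v >= factor:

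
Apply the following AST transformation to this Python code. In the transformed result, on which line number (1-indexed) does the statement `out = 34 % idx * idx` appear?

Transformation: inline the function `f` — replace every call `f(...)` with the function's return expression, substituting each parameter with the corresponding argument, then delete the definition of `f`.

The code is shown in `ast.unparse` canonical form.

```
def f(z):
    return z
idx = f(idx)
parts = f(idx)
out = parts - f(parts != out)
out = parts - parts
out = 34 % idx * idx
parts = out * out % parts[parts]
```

Transformed code:
idx = idx
parts = idx
out = parts - (parts != out)
out = parts - parts
out = 34 % idx * idx
parts = out * out % parts[parts]

5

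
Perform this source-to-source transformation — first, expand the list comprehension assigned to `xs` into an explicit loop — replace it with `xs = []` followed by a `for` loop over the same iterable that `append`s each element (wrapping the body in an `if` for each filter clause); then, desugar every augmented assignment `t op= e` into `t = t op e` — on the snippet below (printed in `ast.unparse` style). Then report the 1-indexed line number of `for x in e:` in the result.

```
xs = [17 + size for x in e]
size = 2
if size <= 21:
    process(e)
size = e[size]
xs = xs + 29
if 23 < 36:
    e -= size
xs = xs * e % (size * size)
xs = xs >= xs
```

2

Transformed code:
xs = []
for x in e:
    xs.append(17 + size)
size = 2
if size <= 21:
    process(e)
size = e[size]
xs = xs + 29
if 23 < 36:
    e = e - size
xs = xs * e % (size * size)
xs = xs >= xs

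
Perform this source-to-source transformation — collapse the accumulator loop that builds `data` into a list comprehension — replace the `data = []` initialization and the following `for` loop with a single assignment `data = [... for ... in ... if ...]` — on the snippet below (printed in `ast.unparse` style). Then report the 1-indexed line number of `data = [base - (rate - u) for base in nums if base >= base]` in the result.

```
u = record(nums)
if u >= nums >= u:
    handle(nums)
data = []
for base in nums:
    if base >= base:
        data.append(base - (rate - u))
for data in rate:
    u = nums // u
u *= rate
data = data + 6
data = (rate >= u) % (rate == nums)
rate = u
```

4

Transformed code:
u = record(nums)
if u >= nums >= u:
    handle(nums)
data = [base - (rate - u) for base in nums if base >= base]
for data in rate:
    u = nums // u
u *= rate
data = data + 6
data = (rate >= u) % (rate == nums)
rate = u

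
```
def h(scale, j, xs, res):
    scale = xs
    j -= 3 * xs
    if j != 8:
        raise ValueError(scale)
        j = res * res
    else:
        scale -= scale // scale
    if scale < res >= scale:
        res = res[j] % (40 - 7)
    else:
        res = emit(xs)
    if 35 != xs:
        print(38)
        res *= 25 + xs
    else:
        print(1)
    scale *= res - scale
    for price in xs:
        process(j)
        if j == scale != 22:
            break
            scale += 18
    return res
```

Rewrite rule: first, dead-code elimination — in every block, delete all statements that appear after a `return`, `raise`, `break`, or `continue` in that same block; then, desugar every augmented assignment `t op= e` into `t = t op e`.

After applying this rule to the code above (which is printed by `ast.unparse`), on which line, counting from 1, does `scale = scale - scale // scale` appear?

7

Transformed code:
def h(scale, j, xs, res):
    scale = xs
    j = j - 3 * xs
    if j != 8:
        raise ValueError(scale)
    else:
        scale = scale - scale // scale
    if scale < res >= scale:
        res = res[j] % (40 - 7)
    else:
        res = emit(xs)
    if 35 != xs:
        print(38)
        res = res * (25 + xs)
    else:
        print(1)
    scale = scale * (res - scale)
    for price in xs:
        process(j)
        if j == scale != 22:
            break
    return res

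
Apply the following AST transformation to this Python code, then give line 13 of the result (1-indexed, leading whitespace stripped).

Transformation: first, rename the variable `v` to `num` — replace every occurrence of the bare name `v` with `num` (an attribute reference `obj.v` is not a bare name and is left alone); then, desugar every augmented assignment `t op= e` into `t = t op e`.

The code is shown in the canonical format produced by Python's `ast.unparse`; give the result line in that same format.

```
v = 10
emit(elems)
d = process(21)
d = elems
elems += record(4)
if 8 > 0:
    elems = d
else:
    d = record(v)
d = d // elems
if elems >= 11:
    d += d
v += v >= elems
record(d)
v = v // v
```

Transformed code:
num = 10
emit(elems)
d = process(21)
d = elems
elems = elems + record(4)
if 8 > 0:
    elems = d
else:
    d = record(num)
d = d // elems
if elems >= 11:
    d = d + d
num = num + (num >= elems)
record(d)
num = num // num

num = num + (num >= elems)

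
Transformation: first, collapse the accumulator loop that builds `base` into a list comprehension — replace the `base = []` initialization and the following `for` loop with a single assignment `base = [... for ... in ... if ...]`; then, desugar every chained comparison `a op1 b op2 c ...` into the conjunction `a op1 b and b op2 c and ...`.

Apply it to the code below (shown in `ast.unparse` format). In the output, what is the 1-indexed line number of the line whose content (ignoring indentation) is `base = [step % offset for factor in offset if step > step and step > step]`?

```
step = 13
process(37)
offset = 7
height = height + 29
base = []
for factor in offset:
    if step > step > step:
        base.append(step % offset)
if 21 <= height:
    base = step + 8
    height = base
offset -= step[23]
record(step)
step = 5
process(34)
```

Transformed code:
step = 13
process(37)
offset = 7
height = height + 29
base = [step % offset for factor in offset if step > step and step > step]
if 21 <= height:
    base = step + 8
    height = base
offset -= step[23]
record(step)
step = 5
process(34)

5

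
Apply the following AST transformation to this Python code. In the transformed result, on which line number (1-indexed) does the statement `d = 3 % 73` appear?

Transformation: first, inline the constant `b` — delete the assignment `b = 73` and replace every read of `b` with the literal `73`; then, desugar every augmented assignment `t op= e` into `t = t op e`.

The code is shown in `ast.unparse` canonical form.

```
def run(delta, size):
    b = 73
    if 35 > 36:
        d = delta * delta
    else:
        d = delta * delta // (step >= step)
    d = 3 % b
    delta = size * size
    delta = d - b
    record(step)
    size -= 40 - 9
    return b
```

Transformed code:
def run(delta, size):
    if 35 > 36:
        d = delta * delta
    else:
        d = delta * delta // (step >= step)
    d = 3 % 73
    delta = size * size
    delta = d - 73
    record(step)
    size = size - (40 - 9)
    return 73

6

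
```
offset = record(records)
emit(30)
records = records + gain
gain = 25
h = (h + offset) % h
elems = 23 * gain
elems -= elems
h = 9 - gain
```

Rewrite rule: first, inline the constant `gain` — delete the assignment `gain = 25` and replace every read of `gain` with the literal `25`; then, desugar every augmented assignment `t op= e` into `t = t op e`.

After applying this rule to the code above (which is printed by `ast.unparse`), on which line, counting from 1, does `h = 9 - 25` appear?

Transformed code:
offset = record(records)
emit(30)
records = records + 25
h = (h + offset) % h
elems = 23 * 25
elems = elems - elems
h = 9 - 25

7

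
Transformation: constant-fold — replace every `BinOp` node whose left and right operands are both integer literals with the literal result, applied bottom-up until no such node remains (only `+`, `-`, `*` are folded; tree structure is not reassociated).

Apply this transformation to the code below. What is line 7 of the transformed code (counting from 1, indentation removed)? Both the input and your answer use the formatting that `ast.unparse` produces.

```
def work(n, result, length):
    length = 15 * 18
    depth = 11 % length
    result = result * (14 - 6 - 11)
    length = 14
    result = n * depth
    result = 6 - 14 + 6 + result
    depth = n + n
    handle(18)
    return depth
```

result = -2 + result

Transformed code:
def work(n, result, length):
    length = 270
    depth = 11 % length
    result = result * -3
    length = 14
    result = n * depth
    result = -2 + result
    depth = n + n
    handle(18)
    return depth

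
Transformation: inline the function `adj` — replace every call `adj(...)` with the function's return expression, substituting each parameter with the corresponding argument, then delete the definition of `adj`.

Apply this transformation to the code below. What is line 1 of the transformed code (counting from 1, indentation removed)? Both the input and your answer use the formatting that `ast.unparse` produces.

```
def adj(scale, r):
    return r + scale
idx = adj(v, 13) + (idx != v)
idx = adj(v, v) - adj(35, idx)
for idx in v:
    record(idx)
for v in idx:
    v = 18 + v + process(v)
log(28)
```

idx = 13 + v + (idx != v)

Transformed code:
idx = 13 + v + (idx != v)
idx = v + v - (idx + 35)
for idx in v:
    record(idx)
for v in idx:
    v = 18 + v + process(v)
log(28)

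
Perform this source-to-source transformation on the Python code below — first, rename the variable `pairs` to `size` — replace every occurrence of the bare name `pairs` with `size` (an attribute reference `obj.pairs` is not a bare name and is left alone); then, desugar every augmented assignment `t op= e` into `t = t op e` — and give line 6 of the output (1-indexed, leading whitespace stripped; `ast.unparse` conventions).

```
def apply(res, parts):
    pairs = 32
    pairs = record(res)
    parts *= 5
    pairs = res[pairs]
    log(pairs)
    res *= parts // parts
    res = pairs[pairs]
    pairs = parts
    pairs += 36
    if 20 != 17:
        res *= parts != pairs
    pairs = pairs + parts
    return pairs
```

Transformed code:
def apply(res, parts):
    size = 32
    size = record(res)
    parts = parts * 5
    size = res[size]
    log(size)
    res = res * (parts // parts)
    res = size[size]
    size = parts
    size = size + 36
    if 20 != 17:
        res = res * (parts != size)
    size = size + parts
    return size

log(size)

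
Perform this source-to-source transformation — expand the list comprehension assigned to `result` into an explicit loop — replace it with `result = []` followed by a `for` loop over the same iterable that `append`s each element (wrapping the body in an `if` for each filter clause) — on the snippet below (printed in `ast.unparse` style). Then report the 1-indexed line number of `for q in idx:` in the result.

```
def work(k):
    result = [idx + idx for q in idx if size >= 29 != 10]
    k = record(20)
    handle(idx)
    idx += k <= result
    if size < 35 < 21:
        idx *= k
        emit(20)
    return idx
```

Transformed code:
def work(k):
    result = []
    for q in idx:
        if size >= 29 != 10:
            result.append(idx + idx)
    k = record(20)
    handle(idx)
    idx += k <= result
    if size < 35 < 21:
        idx *= k
        emit(20)
    return idx

3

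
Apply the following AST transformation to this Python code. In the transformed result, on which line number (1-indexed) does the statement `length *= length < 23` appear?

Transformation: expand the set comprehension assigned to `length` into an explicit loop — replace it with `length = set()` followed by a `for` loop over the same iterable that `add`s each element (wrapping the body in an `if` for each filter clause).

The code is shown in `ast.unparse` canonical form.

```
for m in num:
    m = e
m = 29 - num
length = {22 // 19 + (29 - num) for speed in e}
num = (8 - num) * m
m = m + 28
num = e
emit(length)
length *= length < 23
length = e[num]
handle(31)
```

Transformed code:
for m in num:
    m = e
m = 29 - num
length = set()
for speed in e:
    length.add(22 // 19 + (29 - num))
num = (8 - num) * m
m = m + 28
num = e
emit(length)
length *= length < 23
length = e[num]
handle(31)

11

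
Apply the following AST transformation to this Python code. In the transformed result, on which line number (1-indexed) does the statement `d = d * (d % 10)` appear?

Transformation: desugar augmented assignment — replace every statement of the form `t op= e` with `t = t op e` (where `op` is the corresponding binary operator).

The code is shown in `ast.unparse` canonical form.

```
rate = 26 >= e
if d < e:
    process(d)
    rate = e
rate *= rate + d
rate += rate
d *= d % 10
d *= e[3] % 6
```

7

Transformed code:
rate = 26 >= e
if d < e:
    process(d)
    rate = e
rate = rate * (rate + d)
rate = rate + rate
d = d * (d % 10)
d = d * (e[3] % 6)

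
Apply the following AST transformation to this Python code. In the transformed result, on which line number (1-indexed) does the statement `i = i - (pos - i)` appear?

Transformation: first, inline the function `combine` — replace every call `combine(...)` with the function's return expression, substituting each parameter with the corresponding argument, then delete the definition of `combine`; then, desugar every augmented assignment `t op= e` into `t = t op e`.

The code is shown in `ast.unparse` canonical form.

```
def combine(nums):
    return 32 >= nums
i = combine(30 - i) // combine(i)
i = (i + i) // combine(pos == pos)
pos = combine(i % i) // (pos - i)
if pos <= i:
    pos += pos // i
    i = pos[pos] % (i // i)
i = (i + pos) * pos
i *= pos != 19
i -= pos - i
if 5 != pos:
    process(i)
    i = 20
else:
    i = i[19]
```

9

Transformed code:
i = (32 >= 30 - i) // (32 >= i)
i = (i + i) // (32 >= (pos == pos))
pos = (32 >= i % i) // (pos - i)
if pos <= i:
    pos = pos + pos // i
    i = pos[pos] % (i // i)
i = (i + pos) * pos
i = i * (pos != 19)
i = i - (pos - i)
if 5 != pos:
    process(i)
    i = 20
else:
    i = i[19]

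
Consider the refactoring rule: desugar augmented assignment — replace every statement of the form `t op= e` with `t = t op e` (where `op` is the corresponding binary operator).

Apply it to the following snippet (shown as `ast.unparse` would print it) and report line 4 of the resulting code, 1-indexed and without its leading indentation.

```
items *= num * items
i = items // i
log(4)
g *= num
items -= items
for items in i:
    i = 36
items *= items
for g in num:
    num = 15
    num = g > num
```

g = g * num

Transformed code:
items = items * (num * items)
i = items // i
log(4)
g = g * num
items = items - items
for items in i:
    i = 36
items = items * items
for g in num:
    num = 15
    num = g > num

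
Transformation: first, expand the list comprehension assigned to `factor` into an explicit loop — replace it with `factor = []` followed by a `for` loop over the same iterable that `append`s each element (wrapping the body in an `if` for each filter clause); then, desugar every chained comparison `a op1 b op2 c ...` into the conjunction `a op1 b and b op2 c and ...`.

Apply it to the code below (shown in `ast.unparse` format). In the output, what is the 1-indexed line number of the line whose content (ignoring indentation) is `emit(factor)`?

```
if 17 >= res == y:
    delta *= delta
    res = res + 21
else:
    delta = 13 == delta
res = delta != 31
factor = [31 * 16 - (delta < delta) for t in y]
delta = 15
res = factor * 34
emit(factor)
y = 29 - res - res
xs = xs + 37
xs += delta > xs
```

12

Transformed code:
if 17 >= res and res == y:
    delta *= delta
    res = res + 21
else:
    delta = 13 == delta
res = delta != 31
factor = []
for t in y:
    factor.append(31 * 16 - (delta < delta))
delta = 15
res = factor * 34
emit(factor)
y = 29 - res - res
xs = xs + 37
xs += delta > xs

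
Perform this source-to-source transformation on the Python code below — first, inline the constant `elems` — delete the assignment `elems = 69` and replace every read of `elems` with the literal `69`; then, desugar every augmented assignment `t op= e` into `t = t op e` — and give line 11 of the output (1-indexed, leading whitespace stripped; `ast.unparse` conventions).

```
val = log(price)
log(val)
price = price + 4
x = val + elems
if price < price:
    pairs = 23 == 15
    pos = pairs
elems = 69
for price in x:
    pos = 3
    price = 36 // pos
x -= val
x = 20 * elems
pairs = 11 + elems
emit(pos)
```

x = x - val

Transformed code:
val = log(price)
log(val)
price = price + 4
x = val + 69
if price < price:
    pairs = 23 == 15
    pos = pairs
for price in x:
    pos = 3
    price = 36 // pos
x = x - val
x = 20 * 69
pairs = 11 + 69
emit(pos)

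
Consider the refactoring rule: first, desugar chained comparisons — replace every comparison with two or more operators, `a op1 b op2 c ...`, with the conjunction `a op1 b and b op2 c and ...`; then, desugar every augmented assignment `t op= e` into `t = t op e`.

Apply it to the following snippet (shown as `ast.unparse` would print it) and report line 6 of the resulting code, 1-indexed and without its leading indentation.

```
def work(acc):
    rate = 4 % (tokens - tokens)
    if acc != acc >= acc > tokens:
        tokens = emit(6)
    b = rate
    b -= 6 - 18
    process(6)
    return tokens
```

Transformed code:
def work(acc):
    rate = 4 % (tokens - tokens)
    if acc != acc and acc >= acc and (acc > tokens):
        tokens = emit(6)
    b = rate
    b = b - (6 - 18)
    process(6)
    return tokens

b = b - (6 - 18)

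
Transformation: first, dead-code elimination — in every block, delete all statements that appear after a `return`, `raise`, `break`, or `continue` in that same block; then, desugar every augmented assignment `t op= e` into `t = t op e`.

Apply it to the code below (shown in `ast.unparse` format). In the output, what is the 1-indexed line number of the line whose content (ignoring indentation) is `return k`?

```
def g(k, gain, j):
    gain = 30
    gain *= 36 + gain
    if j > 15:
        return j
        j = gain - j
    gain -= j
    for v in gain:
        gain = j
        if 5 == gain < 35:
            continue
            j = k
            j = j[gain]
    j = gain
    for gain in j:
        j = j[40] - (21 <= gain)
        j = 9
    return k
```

Transformed code:
def g(k, gain, j):
    gain = 30
    gain = gain * (36 + gain)
    if j > 15:
        return j
    gain = gain - j
    for v in gain:
        gain = j
        if 5 == gain < 35:
            continue
    j = gain
    for gain in j:
        j = j[40] - (21 <= gain)
        j = 9
    return k

15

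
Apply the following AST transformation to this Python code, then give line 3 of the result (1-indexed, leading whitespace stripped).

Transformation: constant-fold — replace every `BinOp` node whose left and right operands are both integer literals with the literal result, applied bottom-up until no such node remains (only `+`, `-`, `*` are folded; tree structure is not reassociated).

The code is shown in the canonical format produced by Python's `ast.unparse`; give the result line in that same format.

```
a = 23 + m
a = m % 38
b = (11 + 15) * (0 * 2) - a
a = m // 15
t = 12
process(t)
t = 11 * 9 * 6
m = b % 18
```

b = 0 - a

Transformed code:
a = 23 + m
a = m % 38
b = 0 - a
a = m // 15
t = 12
process(t)
t = 594
m = b % 18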